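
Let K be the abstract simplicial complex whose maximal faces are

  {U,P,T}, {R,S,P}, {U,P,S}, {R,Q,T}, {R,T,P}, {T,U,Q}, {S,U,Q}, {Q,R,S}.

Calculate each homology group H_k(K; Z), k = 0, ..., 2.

K has 6 vertices, 12 edges, 8 triangles.
rank ∂_0 = 0, rank ∂_1 = 5 ⇒ b_0 = 6 − 0 − 5 = 1; all invariant factors of ∂_1 are 1 so no torsion. So H_0 = Z.
rank ∂_1 = 5, rank ∂_2 = 7 ⇒ b_1 = 12 − 5 − 7 = 0; all invariant factors of ∂_2 are 1 so no torsion. So H_1 = 0.
rank ∂_2 = 7, rank ∂_3 = 0 ⇒ b_2 = 8 − 7 − 0 = 1. So H_2 = Z.

H_0 ≅ Z,  H_1 = 0,  H_2 ≅ Z.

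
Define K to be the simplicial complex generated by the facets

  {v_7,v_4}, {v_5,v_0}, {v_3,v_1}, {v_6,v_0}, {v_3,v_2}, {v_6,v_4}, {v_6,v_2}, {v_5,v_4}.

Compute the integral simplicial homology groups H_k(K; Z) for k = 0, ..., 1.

H_0 = Z,  H_1 = Z.

Fix the vertex order v_0 < v_1 < v_2 < v_3 < v_4 < v_5 < v_6 < v_7 and write every simplex with vertices in increasing order. Then dim K = 1 and the simplices of K are:

  0-simplices (8): [v_0], [v_1], [v_2], [v_3], [v_4], [v_5], [v_6], [v_7]
  1-simplices (8): [v_0,v_5], [v_0,v_6], [v_1,v_3], [v_2,v_3], [v_2,v_6], [v_4,v_5], [v_4,v_6], [v_4,v_7]

giving chain groups C_0 ≅ Z^8, C_1 ≅ Z^8.

The boundary map ∂_1: C_1 → C_0 is given by ∂[p,q] = [q] − [p].
The resulting 8×8 matrix has rank 7, and its Smith normal form has invariant factors (1,1,1,1,1,1,1).

Reading off H_k = ker ∂_k / im ∂_{k+1}:

  H_0: rank C_0 − rank ∂_1 = 8 − 7 = 1, and the invariant factors of ∂_1 are all 1, so H_0 ≅ Z.
  H_1: rank ker ∂_1 − rank ∂_2 = (8 − 7) − 0 = 1, and there is no ∂_2, so H_1 ≅ Z.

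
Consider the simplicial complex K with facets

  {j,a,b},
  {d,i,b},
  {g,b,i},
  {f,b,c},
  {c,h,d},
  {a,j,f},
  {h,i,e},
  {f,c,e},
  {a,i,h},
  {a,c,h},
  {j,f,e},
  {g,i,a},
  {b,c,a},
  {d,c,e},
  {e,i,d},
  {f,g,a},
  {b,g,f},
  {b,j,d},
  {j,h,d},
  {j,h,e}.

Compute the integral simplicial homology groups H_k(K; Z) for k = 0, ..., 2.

We work with the vertex ordering a < b < c < d < e < f < g < h < i < j. The simplices of K, each written with vertices in increasing order, are:

  0-simplices (10): a, b, c, d, e, f, g, h, i, j
  1-simplices (30): ab, ac, af, ag, ah, ai, aj, bc, bd, bf, bg, bi, bj, cd, ce, cf, ch, de, dh, di, dj, ef, eh, ei, ej, fg, fj, gi, hi, hj
  2-simplices (20): abc, abj, ach, afg, afj, agi, ahi, bcf, bdi, bdj, bfg, bgi, cde, cdh, cef, dei, dhj, efj, ehi, ehj

giving chain groups C_0 ≅ Z^10, C_1 ≅ Z^30, C_2 ≅ Z^20.

The boundary map ∂_1: C_1 → C_0 is given by ∂[p,q] = [q] − [p]. For instance
  ∂bc = c − b.
The resulting 10×30 matrix has rank 9, and its Smith normal form has invariant factors (1,1,1,1,1,1,1,1,1).

∂_2: C_2 → C_1 acts by ∂[p,q,r] = [q,r] − [p,r] + [p,q]. For instance
  ∂cef = ef − cf + ce,
  ∂ehj = hj − ej + eh.
This gives a 30×20 integer matrix of rank 20; reducing to Smith normal form yields diagonal entries (1,1,1,1,1,1,1,1,1,1,1,1,1,1,1,1,1,1,1,2).

From H_k ≅ ker(∂_k) / im(∂_{k+1}) we obtain:

  H_0: rank C_0 − rank ∂_1 = 10 − 9 = 1, and the invariant factors of ∂_1 are all 1, so H_0 = Z.
  H_1: rank ker ∂_1 − rank ∂_2 = (30 − 9) − 20 = 1, and ∂_2 has invariant factor 2 > 1, so H_1 = Z ⊕ Z/2.
  H_2: rank ker ∂_2 − rank ∂_3 = (20 − 20) − 0 = 0, and there is no ∂_3, so H_2 = 0.

H_0 ≅ Z,  H_1 ≅ Z ⊕ Z/2,  H_2 = 0.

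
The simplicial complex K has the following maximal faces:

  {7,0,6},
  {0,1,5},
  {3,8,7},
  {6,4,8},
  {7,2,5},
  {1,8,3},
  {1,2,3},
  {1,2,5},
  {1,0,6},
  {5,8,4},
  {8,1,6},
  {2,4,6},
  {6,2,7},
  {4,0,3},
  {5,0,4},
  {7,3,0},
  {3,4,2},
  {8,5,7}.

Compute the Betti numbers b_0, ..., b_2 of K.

b_0 = 1, b_1 = 2, b_2 = 1.

Take the total order 0 < 1 < 2 < 3 < 4 < 5 < 6 < 7 < 8 on the vertex set. Then K (dimension 2) consists of the simplices:

  0-simplices (9): [0], [1], [2], [3], [4], [5], [6], [7], [8]
  1-simplices (27): (27 of them)
  2-simplices (18): [0,1,5], [0,1,6], [0,3,4], [0,3,7], [0,4,5], [0,6,7], [1,2,3], [1,2,5], [1,3,8], [1,6,8], [2,3,4], [2,4,6], [2,5,7], [2,6,7], [3,7,8], [4,5,8], [4,6,8], [5,7,8]

Hence C_0 ≅ Z^9, C_1 ≅ Z^27, C_2 ≅ Z^18.

The boundary map ∂_1: C_1 → C_0 maps an edge to its endpoints' difference, ∂[p,q] = q − p. For instance
  ∂[1,5] = [5] − [1].
As a 9×27 matrix over Z this has rank 8, with invariant factors (1,1,1,1,1,1,1,1).

The boundary map ∂_2: C_2 → C_1 sends each 2-simplex [p,q,r] to [q,r] − [p,r] + [p,q]. For instance
  ∂[2,4,6] = [4,6] − [2,6] + [2,4],
  ∂[1,2,3] = [2,3] − [1,3] + [1,2].
This gives a 27×18 integer matrix of rank 17; reducing to Smith normal form yields diagonal entries (1,1,1,1,1,1,1,1,1,1,1,1,1,1,1,1,1).

Computing H_k = (kernel of ∂_k) / (image of ∂_{k+1}):

  H_0: rank C_0 − rank ∂_1 = 9 − 8 = 1, and the invariant factors of ∂_1 are all 1, so H_0 ≅ Z.
  H_1: rank ker ∂_1 − rank ∂_2 = (27 − 8) − 17 = 2, and the invariant factors of ∂_2 are all 1, so H_1 ≅ Z^2.
  H_2: rank ker ∂_2 − rank ∂_3 = (18 − 17) − 0 = 1, and there is no ∂_3, so H_2 ≅ Z.

(K is a triangulation of the torus T^2.)

Hence the Betti numbers are b_0 = 1, b_1 = 2, b_2 = 1.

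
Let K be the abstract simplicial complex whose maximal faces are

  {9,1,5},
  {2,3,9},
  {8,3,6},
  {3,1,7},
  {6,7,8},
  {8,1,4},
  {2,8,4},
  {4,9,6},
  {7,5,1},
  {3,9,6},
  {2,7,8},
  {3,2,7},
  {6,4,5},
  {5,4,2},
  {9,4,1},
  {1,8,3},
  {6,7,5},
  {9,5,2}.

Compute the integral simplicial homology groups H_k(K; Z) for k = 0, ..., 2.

Fix the vertex order 1 < 2 < 3 < 4 < 5 < 6 < 7 < 8 < 9 and write every simplex with vertices in increasing order. Then dim K = 2 and the simplices of K are:

  0-simplices (9): [1], [2], [3], [4], [5], [6], [7], [8], [9]
  1-simplices (27): (27 of them)
  2-simplices (18): [1,3,7], [1,3,8], [1,4,8], [1,4,9], [1,5,7], [1,5,9], [2,3,7], [2,3,9], [2,4,5], [2,4,8], [2,5,9], [2,7,8], [3,6,8], [3,6,9], [4,5,6], [4,6,9], [5,6,7], [6,7,8]

Hence C_0 ≅ Z^9, C_1 ≅ Z^27, C_2 ≅ Z^18.

The boundary map ∂_1: C_1 → C_0 maps an edge to its endpoints' difference, ∂[p,q] = q − p. For instance
  ∂[2,4] = [4] − [2].
The resulting 9×27 matrix has rank 8, and its Smith normal form has invariant factors (1,1,1,1,1,1,1,1).

Boundary ∂_2: C_2 → C_1 sends each 2-simplex [p,q,r] to [q,r] − [p,r] + [p,q]. For instance
  ∂[1,5,7] = [5,7] − [1,7] + [1,5],
  ∂[3,6,8] = [6,8] − [3,8] + [3,6].
This gives a 27×18 integer matrix of rank 18; reducing to Smith normal form yields diagonal entries (1,1,1,1,1,1,1,1,1,1,1,1,1,1,1,1,1,2).

Now H_k = ker ∂_k / im ∂_{k+1}, so:

  H_0: rank C_0 − rank ∂_1 = 9 − 8 = 1, and the invariant factors of ∂_1 are all 1, so H_0 = Z.
  H_1: rank ker ∂_1 − rank ∂_2 = (27 − 8) − 18 = 1, and ∂_2 has invariant factor 2 > 1, so H_1 = Z × Z/2.
  H_2: rank ker ∂_2 − rank ∂_3 = (18 − 18) − 0 = 0, and there is no ∂_3, so H_2 = 0.

H_0 ≅ Z,  H_1 ≅ Z × Z/2,  H_2 = 0.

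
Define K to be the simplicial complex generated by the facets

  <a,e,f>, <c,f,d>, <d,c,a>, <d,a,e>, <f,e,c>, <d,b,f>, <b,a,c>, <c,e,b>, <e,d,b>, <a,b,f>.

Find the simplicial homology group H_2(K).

Order the vertices as a < b < c < d < e < f. Listing each simplex with vertices in this order, K has dimension 2 with simplices:

  0-simplices (6): a, b, c, d, e, f
  1-simplices (15): ab, ac, ad, ae, af, bc, bd, be, bf, cd, ce, cf, de, df, ef
  2-simplices (10): abc, abf, acd, ade, aef, bce, bde, bdf, cdf, cef

Hence C_0 ≅ Z^6, C_1 ≅ Z^15, C_2 ≅ Z^10.

Boundary ∂_1: C_1 → C_0 sends each edge [p,q] (with p < q) to q − p.
As a 6×15 matrix over Z this has rank 5, with invariant factors (1,1,1,1,1).

Boundary ∂_2: C_2 → C_1 acts by ∂[p,q,r] = [q,r] − [p,r] + [p,q]. For instance
  ∂acd = cd − ad + ac,
  ∂bde = de − be + bd.
The resulting 15×10 matrix has rank 10, and its Smith normal form has invariant factors (1,1,1,1,1,1,1,1,1,2).

From H_k ≅ ker(∂_k) / im(∂_{k+1}) we obtain:

  H_2: rank ker ∂_2 − rank ∂_3 = (10 − 10) − 0 = 0, and there is no ∂_3, so H_2 ≅ 0.

H_2 ≅ 0.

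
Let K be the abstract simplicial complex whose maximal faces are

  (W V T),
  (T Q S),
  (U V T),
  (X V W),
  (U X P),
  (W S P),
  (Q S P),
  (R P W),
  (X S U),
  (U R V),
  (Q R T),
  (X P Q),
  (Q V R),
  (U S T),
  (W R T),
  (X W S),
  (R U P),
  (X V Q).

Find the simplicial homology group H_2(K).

We work with the vertex ordering P < Q < R < S < T < U < V < W < X. The simplices of K, each written with vertices in increasing order, are:

  0-simplices (9): P, Q, R, S, T, U, V, W, X
  1-simplices (27): PQ, PR, PS, PU, PW, PX, QR, QS, QT, QV, QX, RT, RU, RV, RW, ST, SU, SW, SX, TU, TV, TW, UV, UX, VW, VX, WX
  2-simplices (18): PQS, PQX, PRU, PRW, PSW, PUX, QRT, QRV, QST, QVX, RTW, RUV, STU, SUX, SWX, TUV, TVW, VWX

giving chain groups C_0 ≅ Z^9, C_1 ≅ Z^27, C_2 ≅ Z^18.

∂_1: C_1 → C_0 is given by ∂[p,q] = [q] − [p]. For instance
  ∂RT = T − R.
As a 9×27 matrix over Z this has rank 8, with invariant factors (1,1,1,1,1,1,1,1).

The boundary map ∂_2: C_2 → C_1 maps a triangle to the signed sum of its edges. For instance
  ∂QRT = RT − QT + QR,
  ∂SWX = WX − SX + SW.
The resulting 27×18 matrix has rank 18, and its Smith normal form has invariant factors (1,1,1,1,1,1,1,1,1,1,1,1,1,1,1,1,1,2).

Now H_k = ker ∂_k / im ∂_{k+1}, so:

  H_2: rank ker ∂_2 − rank ∂_3 = (18 − 18) − 0 = 0, and there is no ∂_3, so H_2 = 0.

(K is a triangulation of the Klein bottle.)

H_2 ≅ 0.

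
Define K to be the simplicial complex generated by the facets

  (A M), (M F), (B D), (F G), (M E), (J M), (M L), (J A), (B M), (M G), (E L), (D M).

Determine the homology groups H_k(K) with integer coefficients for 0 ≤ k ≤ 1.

Fix the vertex order A < B < D < E < F < G < J < L < M and write every simplex with vertices in increasing order. Then dim K = 1 and the simplices of K are:

  0-simplices (9): A, B, D, E, F, G, J, L, M
  1-simplices (12): AJ, AM, BD, BM, DM, EL, EM, FG, FM, GM, JM, LM

giving chain groups C_0 ≅ Z^9, C_1 ≅ Z^12.

∂_1: C_1 → C_0 maps an edge to its endpoints' difference, ∂[p,q] = q − p.
As a 9×12 matrix over Z this has rank 8, with invariant factors (1,1,1,1,1,1,1,1).

Computing H_k = (kernel of ∂_k) / (image of ∂_{k+1}):

  H_0: rank C_0 − rank ∂_1 = 9 − 8 = 1, and the invariant factors of ∂_1 are all 1, so H_0 ≅ Z.
  H_1: rank ker ∂_1 − rank ∂_2 = (12 − 8) − 0 = 4, and there is no ∂_2, so H_1 ≅ Z^4.

H_0 ≅ Z,  H_1 ≅ Z^4.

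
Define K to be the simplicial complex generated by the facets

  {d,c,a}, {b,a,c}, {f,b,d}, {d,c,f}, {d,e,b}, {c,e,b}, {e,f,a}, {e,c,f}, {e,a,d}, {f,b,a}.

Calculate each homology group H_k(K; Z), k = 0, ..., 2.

Fix the vertex order a < b < c < d < e < f and write every simplex with vertices in increasing order. Then dim K = 2 and the simplices of K are:

  0-simplices (6): a, b, c, d, e, f
  1-simplices (15): ab, ac, ad, ae, af, bc, bd, be, bf, cd, ce, cf, de, df, ef
  2-simplices (10): abc, abf, acd, ade, aef, bce, bde, bdf, cdf, cef

Hence C_0 ≅ Z^6, C_1 ≅ Z^15, C_2 ≅ Z^10.

The boundary map ∂_1: C_1 → C_0 maps an edge to its endpoints' difference, ∂[p,q] = q − p. For instance
  ∂de = e − d.
As a 6×15 matrix over Z this has rank 5, with invariant factors (1,1,1,1,1).

The boundary map ∂_2: C_2 → C_1 sends each 2-simplex [p,q,r] to [q,r] − [p,r] + [p,q]. For instance
  ∂aef = ef − af + ae,
  ∂abf = bf − af + ab.
As a 15×10 matrix over Z this has rank 10, with invariant factors (1,1,1,1,1,1,1,1,1,2).

Reading off H_k = ker ∂_k / im ∂_{k+1}:

  H_0: rank C_0 − rank ∂_1 = 6 − 5 = 1, and the invariant factors of ∂_1 are all 1, so H_0 ≅ Z.
  H_1: rank ker ∂_1 − rank ∂_2 = (15 − 5) − 10 = 0, and ∂_2 has invariant factor 2 > 1, so H_1 ≅ Z/2.
  H_2: rank ker ∂_2 − rank ∂_3 = (10 − 10) − 0 = 0, and there is no ∂_3, so H_2 ≅ 0.

As a check, the Euler characteristic is 6 − 15 + 10 = 1, which agrees with 1 − 0 + 0 = 1.
(K is a triangulation of the real projective plane RP^2.)

H_0 = Z,  H_1 = Z/2,  H_2 = 0.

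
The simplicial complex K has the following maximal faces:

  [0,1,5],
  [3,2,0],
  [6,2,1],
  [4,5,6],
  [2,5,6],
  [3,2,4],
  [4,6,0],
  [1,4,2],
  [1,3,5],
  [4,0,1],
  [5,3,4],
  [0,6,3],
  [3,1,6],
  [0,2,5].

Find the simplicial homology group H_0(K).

H_0 ≅ Z.

Fix the vertex order 0 < 1 < 2 < 3 < 4 < 5 < 6 and write every simplex with vertices in increasing order. Then dim K = 2 and the simplices of K are:

  0-simplices (7): [0], [1], [2], [3], [4], [5], [6]
  1-simplices (21): [0,1], [0,2], [0,3], [0,4], [0,5], [0,6], [1,2], [1,3], [1,4], [1,5], [1,6], [2,3], [2,4], [2,5], [2,6], [3,4], [3,5], [3,6], [4,5], [4,6], [5,6]
  2-simplices (14): [0,1,4], [0,1,5], [0,2,3], [0,2,5], [0,3,6], [0,4,6], [1,2,4], [1,2,6], [1,3,5], [1,3,6], [2,3,4], [2,5,6], [3,4,5], [4,5,6]

giving chain groups C_0 ≅ Z^7, C_1 ≅ Z^21, C_2 ≅ Z^14.

The boundary map ∂_1: C_1 → C_0 is given by ∂[p,q] = [q] − [p].
This gives a 7×21 integer matrix of rank 6; reducing to Smith normal form yields diagonal entries (1,1,1,1,1,1).

The boundary map ∂_2: C_2 → C_1 maps a triangle to the signed sum of its edges. For instance
  ∂[1,3,5] = [3,5] − [1,5] + [1,3],
  ∂[4,5,6] = [5,6] − [4,6] + [4,5].
The 21×14 boundary matrix has rank 13 and Smith normal form diag(1,1,1,1,1,1,1,1,1,1,1,1,1).

Reading off H_k = ker ∂_k / im ∂_{k+1}:

  H_0: rank C_0 − rank ∂_1 = 7 − 6 = 1, and the invariant factors of ∂_1 are all 1, so H_0 ≅ Z.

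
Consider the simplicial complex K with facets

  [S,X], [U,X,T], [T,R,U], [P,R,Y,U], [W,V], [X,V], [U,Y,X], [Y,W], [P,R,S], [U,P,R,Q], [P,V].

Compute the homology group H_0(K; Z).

We work with the vertex ordering P < Q < R < S < T < U < V < W < X < Y. The simplices of K, each written with vertices in increasing order, are:

  0-simplices (10): P, Q, R, S, T, U, V, W, X, Y
  1-simplices (21): PQ, PR, PS, PU, PV, PY, QR, QU, RS, RT, RU, RY, SX, TU, TX, UX, UY, VW, VX, WY, XY
  2-simplices (11): PQR, PQU, PRS, PRU, PRY, PUY, QRU, RTU, RUY, TUX, UXY
  3-simplices (2): PQRU, PRUY

Hence C_0 ≅ Z^10, C_1 ≅ Z^21, C_2 ≅ Z^11, C_3 ≅ Z^2.

∂_1: C_1 → C_0 is given by ∂[p,q] = [q] − [p]. For instance
  ∂UX = X − U.
The resulting 10×21 matrix has rank 9, and its Smith normal form has invariant factors (1,1,1,1,1,1,1,1,1).

∂_2: C_2 → C_1 maps a triangle to the signed sum of its edges. For instance
  ∂UXY = XY − UY + UX,
  ∂PUY = UY − PY + PU.
As a 21×11 matrix over Z this has rank 9, with invariant factors (1,1,1,1,1,1,1,1,1).

The boundary map ∂_3: C_3 → C_2 sends each 3-simplex σ to the alternating sum Σ_i (−1)^i (σ with its i-th vertex removed). For instance
  ∂PRUY = RUY − PUY + PRY − PRU,
  ∂PQRU = QRU − PRU + PQU − PQR.
This gives a 11×2 integer matrix of rank 2; reducing to Smith normal form yields diagonal entries (1,1).

Now H_k = ker ∂_k / im ∂_{k+1}, so:

  H_0: rank C_0 − rank ∂_1 = 10 − 9 = 1, and the invariant factors of ∂_1 are all 1, so H_0 ≅ Z.

H_0 = Z.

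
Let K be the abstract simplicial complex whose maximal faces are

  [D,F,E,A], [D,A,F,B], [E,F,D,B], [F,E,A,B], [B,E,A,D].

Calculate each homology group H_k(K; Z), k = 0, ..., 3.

H_0 = Z,  H_1 = 0,  H_2 = 0,  H_3 = Z.

Fix the vertex order A < B < D < E < F and write every simplex with vertices in increasing order. Then dim K = 3 and the simplices of K are:

  0-simplices (5): A, B, D, E, F
  1-simplices (10): AB, AD, AE, AF, BD, BE, BF, DE, DF, EF
  2-simplices (10): ABD, ABE, ABF, ADE, ADF, AEF, BDE, BDF, BEF, DEF
  3-simplices (5): ABDE, ABDF, ABEF, ADEF, BDEF

so the chain groups are C_0 ≅ Z^5, C_1 ≅ Z^10, C_2 ≅ Z^10, C_3 ≅ Z^5.

The boundary map ∂_1: C_1 → C_0 sends each edge [p,q] (with p < q) to q − p.
As a 5×10 matrix over Z this has rank 4, with invariant factors (1,1,1,1).

The boundary map ∂_2: C_2 → C_1 acts by ∂[p,q,r] = [q,r] − [p,r] + [p,q]. For instance
  ∂BEF = EF − BF + BE,
  ∂ABE = BE − AE + AB.
The resulting 10×10 matrix has rank 6, and its Smith normal form has invariant factors (1,1,1,1,1,1).

∂_3: C_3 → C_2 sends each 3-simplex σ to the alternating sum Σ_i (−1)^i (σ with its i-th vertex removed). For instance
  ∂ADEF = DEF − AEF + ADF − ADE,
  ∂ABDF = BDF − ADF + ABF − ABD.
This gives a 10×5 integer matrix of rank 4; reducing to Smith normal form yields diagonal entries (1,1,1,1).

Reading off H_k = ker ∂_k / im ∂_{k+1}:

  H_0: rank C_0 − rank ∂_1 = 5 − 4 = 1, and the invariant factors of ∂_1 are all 1, so H_0 = Z.
  H_1: rank ker ∂_1 − rank ∂_2 = (10 − 4) − 6 = 0, and the invariant factors of ∂_2 are all 1, so H_1 = 0.
  H_2: rank ker ∂_2 − rank ∂_3 = (10 − 6) − 4 = 0, and the invariant factors of ∂_3 are all 1, so H_2 = 0.
  H_3: rank ker ∂_3 − rank ∂_4 = (5 − 4) − 0 = 1, and there is no ∂_4, so H_3 = Z.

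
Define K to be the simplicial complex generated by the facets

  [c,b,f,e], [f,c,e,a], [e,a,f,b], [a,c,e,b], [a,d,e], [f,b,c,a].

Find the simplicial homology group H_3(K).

H_3 = Z.

Take the total order a < b < c < d < e < f on the vertex set. Then K (dimension 3) consists of the simplices:

  0-simplices (6): a, b, c, d, e, f
  1-simplices (12): ab, ac, ad, ae, af, bc, be, bf, ce, cf, de, ef
  2-simplices (11): abc, abe, abf, ace, acf, ade, aef, bce, bcf, bef, cef
  3-simplices (5): abce, abcf, abef, acef, bcef

so the chain groups are C_0 ≅ Z^6, C_1 ≅ Z^12, C_2 ≅ Z^11, C_3 ≅ Z^5.

The boundary map ∂_1: C_1 → C_0 maps an edge to its endpoints' difference, ∂[p,q] = q − p.
This gives a 6×12 integer matrix of rank 5; reducing to Smith normal form yields diagonal entries (1,1,1,1,1).

Boundary ∂_2: C_2 → C_1 sends each 2-simplex [p,q,r] to [q,r] − [p,r] + [p,q]. For instance
  ∂bcf = cf − bf + bc,
  ∂bef = ef − bf + be.
This gives a 12×11 integer matrix of rank 7; reducing to Smith normal form yields diagonal entries (1,1,1,1,1,1,1).

∂_3: C_3 → C_2 sends each 3-simplex σ to the alternating sum Σ_i (−1)^i (σ with its i-th vertex removed). For instance
  ∂abce = bce − ace + abe − abc,
  ∂bcef = cef − bef + bcf − bce.
The 11×5 boundary matrix has rank 4 and Smith normal form diag(1,1,1,1).

Now H_k = ker ∂_k / im ∂_{k+1}, so:

  H_3: rank ker ∂_3 − rank ∂_4 = (5 − 4) − 0 = 1, and there is no ∂_4, so H_3 ≅ Z.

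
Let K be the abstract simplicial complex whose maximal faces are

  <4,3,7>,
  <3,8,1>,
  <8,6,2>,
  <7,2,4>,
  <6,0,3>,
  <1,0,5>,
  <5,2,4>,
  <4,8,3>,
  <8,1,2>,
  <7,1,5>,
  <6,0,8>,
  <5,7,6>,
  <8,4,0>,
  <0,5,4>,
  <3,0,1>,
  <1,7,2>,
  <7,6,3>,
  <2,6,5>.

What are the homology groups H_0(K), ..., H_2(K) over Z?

Take the total order 0 < 1 < 2 < 3 < 4 < 5 < 6 < 7 < 8 on the vertex set. Then K (dimension 2) consists of the simplices:

  0-simplices (9): [0], [1], [2], [3], [4], [5], [6], [7], [8]
  1-simplices (27): (27 of them)
  2-simplices (18): [0,1,3], [0,1,5], [0,3,6], [0,4,5], [0,4,8], [0,6,8], [1,2,7], [1,2,8], [1,3,8], [1,5,7], [2,4,5], [2,4,7], [2,5,6], [2,6,8], [3,4,7], [3,4,8], [3,6,7], [5,6,7]

Hence C_0 ≅ Z^9, C_1 ≅ Z^27, C_2 ≅ Z^18.

Boundary ∂_1: C_1 → C_0 is given by ∂[p,q] = [q] − [p]. For instance
  ∂[1,8] = [8] − [1].
This gives a 9×27 integer matrix of rank 8; reducing to Smith normal form yields diagonal entries (1,1,1,1,1,1,1,1).

The boundary map ∂_2: C_2 → C_1 acts by ∂[p,q,r] = [q,r] − [p,r] + [p,q]. For instance
  ∂[1,3,8] = [3,8] − [1,8] + [1,3],
  ∂[1,2,8] = [2,8] − [1,8] + [1,2].
The resulting 27×18 matrix has rank 18, and its Smith normal form has invariant factors (1,1,1,1,1,1,1,1,1,1,1,1,1,1,1,1,1,2).

Computing H_k = (kernel of ∂_k) / (image of ∂_{k+1}):

  H_0: rank C_0 − rank ∂_1 = 9 − 8 = 1, and the invariant factors of ∂_1 are all 1, so H_0 = Z.
  H_1: rank ker ∂_1 − rank ∂_2 = (27 − 8) − 18 = 1, and ∂_2 has invariant factor 2 > 1, so H_1 = Z ⊕ Z/2.
  H_2: rank ker ∂_2 − rank ∂_3 = (18 − 18) − 0 = 0, and there is no ∂_3, so H_2 = 0.

(K is a triangulation of the Klein bottle.)

H_0 ≅ Z,  H_1 ≅ Z ⊕ Z/2,  H_2 = 0.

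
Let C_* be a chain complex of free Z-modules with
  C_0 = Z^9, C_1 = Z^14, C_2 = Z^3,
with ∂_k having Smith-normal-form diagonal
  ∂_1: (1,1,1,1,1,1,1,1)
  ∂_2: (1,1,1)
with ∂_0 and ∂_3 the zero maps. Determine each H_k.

H_0: b_0 = 9 − 0 − 8 = 1; torsion from ∂_1 factors > 1: none. So H_0 = Z.
H_1: b_1 = 14 − 8 − 3 = 3; torsion from ∂_2 factors > 1: none. So H_1 = Z^3.
H_2: b_2 = 3 − 3 − 0 = 0; torsion from ∂_3 factors > 1: none. So H_2 = 0.

H_0 = Z,  H_1 = Z^3,  H_2 = 0.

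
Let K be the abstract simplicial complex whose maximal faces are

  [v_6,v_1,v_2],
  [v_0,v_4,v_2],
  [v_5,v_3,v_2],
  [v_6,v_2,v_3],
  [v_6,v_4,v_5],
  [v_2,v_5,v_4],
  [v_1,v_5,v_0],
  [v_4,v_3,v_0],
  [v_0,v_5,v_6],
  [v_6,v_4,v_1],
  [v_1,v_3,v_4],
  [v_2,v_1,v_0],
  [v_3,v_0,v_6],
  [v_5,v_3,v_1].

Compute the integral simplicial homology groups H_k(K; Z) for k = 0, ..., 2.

H_0 = Z,  H_1 = Z^2,  H_2 = Z.

We work with the vertex ordering v_0 < v_1 < v_2 < v_3 < v_4 < v_5 < v_6. The simplices of K, each written with vertices in increasing order, are:

  0-simplices (7): [v_0], [v_1], [v_2], [v_3], [v_4], [v_5], [v_6]
  1-simplices (21): (21 of them)
  2-simplices (14): (14 of them)

giving chain groups C_0 ≅ Z^7, C_1 ≅ Z^21, C_2 ≅ Z^14.

The boundary map ∂_1: C_1 → C_0 maps an edge to its endpoints' difference, ∂[p,q] = q − p. For instance
  ∂[v_2,v_5] = [v_5] − [v_2].
As a 7×21 matrix over Z this has rank 6, with invariant factors (1,1,1,1,1,1).

Boundary ∂_2: C_2 → C_1 maps a triangle to the signed sum of its edges. For instance
  ∂[v_0,v_3,v_4] = [v_3,v_4] − [v_0,v_4] + [v_0,v_3],
  ∂[v_1,v_2,v_6] = [v_2,v_6] − [v_1,v_6] + [v_1,v_2].
As a 21×14 matrix over Z this has rank 13, with invariant factors (1,1,1,1,1,1,1,1,1,1,1,1,1).

Reading off H_k = ker ∂_k / im ∂_{k+1}:

  H_0: rank C_0 − rank ∂_1 = 7 − 6 = 1, and the invariant factors of ∂_1 are all 1, so H_0 ≅ Z.
  H_1: rank ker ∂_1 − rank ∂_2 = (21 − 6) − 13 = 2, and the invariant factors of ∂_2 are all 1, so H_1 ≅ Z^2.
  H_2: rank ker ∂_2 − rank ∂_3 = (14 − 13) − 0 = 1, and there is no ∂_3, so H_2 ≅ Z.

As a check, the Euler characteristic is 7 − 21 + 14 = 0, which agrees with 1 − 2 + 1 = 0.
(K is a triangulation of the torus T^2.)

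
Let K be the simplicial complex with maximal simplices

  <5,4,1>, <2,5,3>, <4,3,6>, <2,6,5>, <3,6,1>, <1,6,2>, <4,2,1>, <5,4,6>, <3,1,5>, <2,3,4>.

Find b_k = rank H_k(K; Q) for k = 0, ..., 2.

b_0 = 1, b_1 = 0, b_2 = 0.

Fix the vertex order 1 < 2 < 3 < 4 < 5 < 6 and write every simplex with vertices in increasing order. Then dim K = 2 and the simplices of K are:

  0-simplices (6): [1], [2], [3], [4], [5], [6]
  1-simplices (15): [1,2], [1,3], [1,4], [1,5], [1,6], [2,3], [2,4], [2,5], [2,6], [3,4], [3,5], [3,6], [4,5], [4,6], [5,6]
  2-simplices (10): [1,2,4], [1,2,6], [1,3,5], [1,3,6], [1,4,5], [2,3,4], [2,3,5], [2,5,6], [3,4,6], [4,5,6]

so the chain groups are C_0 ≅ Z^6, C_1 ≅ Z^15, C_2 ≅ Z^10.

Boundary ∂_1: C_1 → C_0 sends each edge [p,q] (with p < q) to q − p. For instance
  ∂[1,4] = [4] − [1].
The resulting 6×15 matrix has rank 5, and its Smith normal form has invariant factors (1,1,1,1,1).

∂_2: C_2 → C_1 acts by ∂[p,q,r] = [q,r] − [p,r] + [p,q]. For instance
  ∂[2,3,5] = [3,5] − [2,5] + [2,3],
  ∂[1,3,6] = [3,6] − [1,6] + [1,3].
The 15×10 boundary matrix has rank 10 and Smith normal form diag(1,1,1,1,1,1,1,1,1,2).

Computing H_k = (kernel of ∂_k) / (image of ∂_{k+1}):

  H_0: rank C_0 − rank ∂_1 = 6 − 5 = 1, and the invariant factors of ∂_1 are all 1, so H_0 = Z.
  H_1: rank ker ∂_1 − rank ∂_2 = (15 − 5) − 10 = 0, and ∂_2 has invariant factor 2 > 1, so H_1 = Z/2.
  H_2: rank ker ∂_2 − rank ∂_3 = (10 − 10) − 0 = 0, and there is no ∂_3, so H_2 = 0.

(K is a triangulation of the real projective plane RP^2.)

Hence the Betti numbers are b_0 = 1, b_1 = 0, b_2 = 0.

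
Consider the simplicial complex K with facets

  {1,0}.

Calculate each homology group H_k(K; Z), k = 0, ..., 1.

H_0 = Z,  H_1 = 0.

Order the vertices as 0 < 1. Listing each simplex with vertices in this order, K has dimension 1 with simplices:

  0-simplices (2): [0], [1]
  1-simplices (1): [0,1]

giving chain groups C_0 ≅ Z^2, C_1 ≅ Z^1.

The boundary map ∂_1: C_1 → C_0 maps an edge to its endpoints' difference, ∂[p,q] = q − p.
As a 2×1 matrix over Z this has rank 1, with invariant factors (1).

Computing H_k = (kernel of ∂_k) / (image of ∂_{k+1}):

  H_0: rank C_0 − rank ∂_1 = 2 − 1 = 1, and the invariant factors of ∂_1 are all 1, so H_0 ≅ Z.
  H_1: rank ker ∂_1 − rank ∂_2 = (1 − 1) − 0 = 0, and there is no ∂_2, so H_1 ≅ 0.

As a check, the Euler characteristic is 2 − 1 = 1, which agrees with 1 − 0 = 1.
(K is a triangulation of the 1-simplex.)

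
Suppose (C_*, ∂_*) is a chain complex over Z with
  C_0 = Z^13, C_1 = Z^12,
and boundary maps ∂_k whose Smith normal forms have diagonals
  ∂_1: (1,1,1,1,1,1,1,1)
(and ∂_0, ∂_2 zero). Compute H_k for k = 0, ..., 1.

H_0 = Z^5,  H_1 = Z^4.

H_0: b_0 = 13 − 0 − 8 = 5; torsion from ∂_1 factors > 1: none. So H_0 = Z^5.
H_1: b_1 = 12 − 8 − 0 = 4; torsion from ∂_2 factors > 1: none. So H_1 = Z^4.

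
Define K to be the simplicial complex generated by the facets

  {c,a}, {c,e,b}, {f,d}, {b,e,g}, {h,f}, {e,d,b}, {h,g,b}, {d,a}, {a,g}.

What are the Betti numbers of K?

Fix the vertex order a < b < c < d < e < f < g < h and write every simplex with vertices in increasing order. Then dim K = 2 and the simplices of K are:

  0-simplices (8): a, b, c, d, e, f, g, h
  1-simplices (14): ac, ad, ag, bc, bd, be, bg, bh, ce, de, df, eg, fh, gh
  2-simplices (4): bce, bde, beg, bgh

giving chain groups C_0 ≅ Z^8, C_1 ≅ Z^14, C_2 ≅ Z^4.

∂_1: C_1 → C_0 is given by ∂[p,q] = [q] − [p]. For instance
  ∂bg = g − b.
As a 8×14 matrix over Z this has rank 7, with invariant factors (1,1,1,1,1,1,1).

Boundary ∂_2: C_2 → C_1 acts by ∂[p,q,r] = [q,r] − [p,r] + [p,q]. For instance
  ∂bde = de − be + bd,
  ∂bce = ce − be + bc.
As a 14×4 matrix over Z this has rank 4, with invariant factors (1,1,1,1).

Computing H_k = (kernel of ∂_k) / (image of ∂_{k+1}):

  H_0: rank C_0 − rank ∂_1 = 8 − 7 = 1, and the invariant factors of ∂_1 are all 1, so H_0 ≅ Z.
  H_1: rank ker ∂_1 − rank ∂_2 = (14 − 7) − 4 = 3, and the invariant factors of ∂_2 are all 1, so H_1 ≅ Z^3.
  H_2: rank ker ∂_2 − rank ∂_3 = (4 − 4) − 0 = 0, and there is no ∂_3, so H_2 ≅ 0.

Hence the Betti numbers are b_0 = 1, b_1 = 3, b_2 = 0.

b_0 = 1, b_1 = 3, b_2 = 0.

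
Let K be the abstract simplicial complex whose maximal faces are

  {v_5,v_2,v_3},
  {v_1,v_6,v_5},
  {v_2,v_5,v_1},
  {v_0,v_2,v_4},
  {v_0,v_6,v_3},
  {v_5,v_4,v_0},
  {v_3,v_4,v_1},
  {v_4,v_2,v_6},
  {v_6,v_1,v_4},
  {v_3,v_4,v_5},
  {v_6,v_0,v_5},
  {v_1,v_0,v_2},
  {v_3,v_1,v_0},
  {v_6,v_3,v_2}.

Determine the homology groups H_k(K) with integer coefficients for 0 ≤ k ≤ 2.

H_0 = Z,  H_1 = Z^2,  H_2 = Z.

K has 7 vertices, 21 edges, 14 triangles.
rank ∂_0 = 0, rank ∂_1 = 6 ⇒ b_0 = 7 − 0 − 6 = 1; all invariant factors of ∂_1 are 1 so no torsion. So H_0 ≅ Z.
rank ∂_1 = 6, rank ∂_2 = 13 ⇒ b_1 = 21 − 6 − 13 = 2; all invariant factors of ∂_2 are 1 so no torsion. So H_1 ≅ Z^2.
rank ∂_2 = 13, rank ∂_3 = 0 ⇒ b_2 = 14 − 13 − 0 = 1. So H_2 ≅ Z.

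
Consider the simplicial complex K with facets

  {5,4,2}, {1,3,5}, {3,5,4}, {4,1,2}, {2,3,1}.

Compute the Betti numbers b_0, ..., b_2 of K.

b_0 = 1, b_1 = 1, b_2 = 0.

K has 5 vertices, 10 edges, 5 triangles.
rank ∂_0 = 0, rank ∂_1 = 4 ⇒ b_0 = 5 − 0 − 4 = 1; all invariant factors of ∂_1 are 1 so no torsion. So H_0 ≅ Z.
rank ∂_1 = 4, rank ∂_2 = 5 ⇒ b_1 = 10 − 4 − 5 = 1; all invariant factors of ∂_2 are 1 so no torsion. So H_1 ≅ Z.
rank ∂_2 = 5, rank ∂_3 = 0 ⇒ b_2 = 5 − 5 − 0 = 0. So H_2 ≅ 0.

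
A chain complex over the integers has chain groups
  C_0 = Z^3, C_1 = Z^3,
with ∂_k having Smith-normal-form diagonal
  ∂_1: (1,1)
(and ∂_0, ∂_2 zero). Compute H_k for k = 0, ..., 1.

H_0: b_0 = 3 − 0 − 2 = 1; torsion from ∂_1 factors > 1: none. So H_0 ≅ Z.
H_1: b_1 = 3 − 2 − 0 = 1; torsion from ∂_2 factors > 1: none. So H_1 ≅ Z.

H_0 ≅ Z,  H_1 ≅ Z.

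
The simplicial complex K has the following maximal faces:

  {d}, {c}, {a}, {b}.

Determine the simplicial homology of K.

Fix the vertex order a < b < c < d and write every simplex with vertices in increasing order. Then dim K = 0 and the simplices of K are:

  0-simplices (4): a, b, c, d

giving chain groups C_0 ≅ Z^4.

Computing H_k = (kernel of ∂_k) / (image of ∂_{k+1}):

  H_0: rank C_0 − rank ∂_1 = 4 − 0 = 4, and there is no ∂_1, so H_0 = Z^4.

H_0 = Z^4.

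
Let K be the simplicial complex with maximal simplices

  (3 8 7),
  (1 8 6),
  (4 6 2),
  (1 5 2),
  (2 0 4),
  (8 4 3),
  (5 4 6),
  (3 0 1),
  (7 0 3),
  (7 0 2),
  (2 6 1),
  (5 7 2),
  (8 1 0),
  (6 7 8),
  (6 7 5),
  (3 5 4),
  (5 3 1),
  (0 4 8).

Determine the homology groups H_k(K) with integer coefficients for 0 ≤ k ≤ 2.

We work with the vertex ordering 0 < 1 < 2 < 3 < 4 < 5 < 6 < 7 < 8. The simplices of K, each written with vertices in increasing order, are:

  0-simplices (9): [0], [1], [2], [3], [4], [5], [6], [7], [8]
  1-simplices (27): (27 of them)
  2-simplices (18): [0,1,3], [0,1,8], [0,2,4], [0,2,7], [0,3,7], [0,4,8], [1,2,5], [1,2,6], [1,3,5], [1,6,8], [2,4,6], [2,5,7], [3,4,5], [3,4,8], [3,7,8], [4,5,6], [5,6,7], [6,7,8]

Hence C_0 ≅ Z^9, C_1 ≅ Z^27, C_2 ≅ Z^18.

The boundary map ∂_1: C_1 → C_0 sends each edge [p,q] (with p < q) to q − p. For instance
  ∂[1,5] = [5] − [1].
As a 9×27 matrix over Z this has rank 8, with invariant factors (1,1,1,1,1,1,1,1).

The boundary map ∂_2: C_2 → C_1 maps a triangle to the signed sum of its edges. For instance
  ∂[0,2,4] = [2,4] − [0,4] + [0,2],
  ∂[3,7,8] = [7,8] − [3,8] + [3,7].
The 27×18 boundary matrix has rank 18 and Smith normal form diag(1,1,1,1,1,1,1,1,1,1,1,1,1,1,1,1,1,2).

From H_k ≅ ker(∂_k) / im(∂_{k+1}) we obtain:

  H_0: rank C_0 − rank ∂_1 = 9 − 8 = 1, and the invariant factors of ∂_1 are all 1, so H_0 ≅ Z.
  H_1: rank ker ∂_1 − rank ∂_2 = (27 − 8) − 18 = 1, and ∂_2 has invariant factor 2 > 1, so H_1 ≅ Z × Z/2.
  H_2: rank ker ∂_2 − rank ∂_3 = (18 − 18) − 0 = 0, and there is no ∂_3, so H_2 ≅ 0.

H_0 = Z,  H_1 = Z × Z/2,  H_2 = 0.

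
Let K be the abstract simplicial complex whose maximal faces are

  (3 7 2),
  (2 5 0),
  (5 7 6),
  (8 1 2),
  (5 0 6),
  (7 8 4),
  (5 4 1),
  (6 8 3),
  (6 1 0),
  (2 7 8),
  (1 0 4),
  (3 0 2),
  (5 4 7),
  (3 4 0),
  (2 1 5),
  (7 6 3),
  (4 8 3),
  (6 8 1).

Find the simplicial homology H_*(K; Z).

Take the total order 0 < 1 < 2 < 3 < 4 < 5 < 6 < 7 < 8 on the vertex set. Then K (dimension 2) consists of the simplices:

  0-simplices (9): [0], [1], [2], [3], [4], [5], [6], [7], [8]
  1-simplices (27): (27 of them)
  2-simplices (18): [0,1,4], [0,1,6], [0,2,3], [0,2,5], [0,3,4], [0,5,6], [1,2,5], [1,2,8], [1,4,5], [1,6,8], [2,3,7], [2,7,8], [3,4,8], [3,6,7], [3,6,8], [4,5,7], [4,7,8], [5,6,7]

giving chain groups C_0 ≅ Z^9, C_1 ≅ Z^27, C_2 ≅ Z^18.

Boundary ∂_1: C_1 → C_0 sends each edge [p,q] (with p < q) to q − p.
The 9×27 boundary matrix has rank 8 and Smith normal form diag(1,1,1,1,1,1,1,1).

Boundary ∂_2: C_2 → C_1 maps a triangle to the signed sum of its edges. For instance
  ∂[3,4,8] = [4,8] − [3,8] + [3,4],
  ∂[4,7,8] = [7,8] − [4,8] + [4,7].
The 27×18 boundary matrix has rank 18 and Smith normal form diag(1,1,1,1,1,1,1,1,1,1,1,1,1,1,1,1,1,2).

Now H_k = ker ∂_k / im ∂_{k+1}, so:

  H_0: rank C_0 − rank ∂_1 = 9 − 8 = 1, and the invariant factors of ∂_1 are all 1, so H_0 ≅ Z.
  H_1: rank ker ∂_1 − rank ∂_2 = (27 − 8) − 18 = 1, and ∂_2 has invariant factor 2 > 1, so H_1 ≅ Z ⊕ Z/2.
  H_2: rank ker ∂_2 − rank ∂_3 = (18 − 18) − 0 = 0, and there is no ∂_3, so H_2 ≅ 0.

As a check, the Euler characteristic is 9 − 27 + 18 = 0, which agrees with 1 − 1 + 0 = 0.

H_0 ≅ Z,  H_1 ≅ Z ⊕ Z/2,  H_2 = 0.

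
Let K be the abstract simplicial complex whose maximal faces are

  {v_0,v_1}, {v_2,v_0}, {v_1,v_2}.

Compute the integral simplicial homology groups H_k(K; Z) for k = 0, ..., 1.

We work with the vertex ordering v_0 < v_1 < v_2. The simplices of K, each written with vertices in increasing order, are:

  0-simplices (3): [v_0], [v_1], [v_2]
  1-simplices (3): [v_0,v_1], [v_0,v_2], [v_1,v_2]

so the chain groups are C_0 ≅ Z^3, C_1 ≅ Z^3.

∂_1: C_1 → C_0 is given by ∂[p,q] = [q] − [p]. For instance
  ∂[v_0,v_2] = [v_2] − [v_0].
As a 3×3 matrix over Z this has rank 2, with invariant factors (1,1).

Reading off H_k = ker ∂_k / im ∂_{k+1}:

  H_0: rank C_0 − rank ∂_1 = 3 − 2 = 1, and the invariant factors of ∂_1 are all 1, so H_0 ≅ Z.
  H_1: rank ker ∂_1 − rank ∂_2 = (3 − 2) − 0 = 1, and there is no ∂_2, so H_1 ≅ Z.

(K is a triangulation of the circle S^1.)

H_0 = Z,  H_1 = Z.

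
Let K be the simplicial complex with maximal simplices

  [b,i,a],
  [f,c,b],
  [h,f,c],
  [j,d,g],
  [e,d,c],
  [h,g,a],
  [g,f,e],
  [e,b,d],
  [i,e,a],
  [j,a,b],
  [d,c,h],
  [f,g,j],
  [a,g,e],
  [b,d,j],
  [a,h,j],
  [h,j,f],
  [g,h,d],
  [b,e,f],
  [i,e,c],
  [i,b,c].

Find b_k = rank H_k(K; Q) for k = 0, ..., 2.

Fix the vertex order a < b < c < d < e < f < g < h < i < j and write every simplex with vertices in increasing order. Then dim K = 2 and the simplices of K are:

  0-simplices (10): a, b, c, d, e, f, g, h, i, j
  1-simplices (30): ab, ae, ag, ah, ai, aj, bc, bd, be, bf, bi, bj, cd, ce, cf, ch, ci, de, dg, dh, dj, ef, eg, ei, fg, fh, fj, gh, gj, hj
  2-simplices (20): abi, abj, aeg, aei, agh, ahj, bcf, bci, bde, bdj, bef, cde, cdh, cei, cfh, dgh, dgj, efg, fgj, fhj

Hence C_0 ≅ Z^10, C_1 ≅ Z^30, C_2 ≅ Z^20.

Boundary ∂_1: C_1 → C_0 is given by ∂[p,q] = [q] − [p]. For instance
  ∂dh = h − d.
This gives a 10×30 integer matrix of rank 9; reducing to Smith normal form yields diagonal entries (1,1,1,1,1,1,1,1,1).

Boundary ∂_2: C_2 → C_1 acts by ∂[p,q,r] = [q,r] − [p,r] + [p,q]. For instance
  ∂cfh = fh − ch + cf,
  ∂abi = bi − ai + ab.
The resulting 30×20 matrix has rank 20, and its Smith normal form has invariant factors (1,1,1,1,1,1,1,1,1,1,1,1,1,1,1,1,1,1,1,2).

Computing H_k = (kernel of ∂_k) / (image of ∂_{k+1}):

  H_0: rank C_0 − rank ∂_1 = 10 − 9 = 1, and the invariant factors of ∂_1 are all 1, so H_0 = Z.
  H_1: rank ker ∂_1 − rank ∂_2 = (30 − 9) − 20 = 1, and ∂_2 has invariant factor 2 > 1, so H_1 = Z × Z/2.
  H_2: rank ker ∂_2 − rank ∂_3 = (20 − 20) − 0 = 0, and there is no ∂_3, so H_2 = 0.

(K is a triangulation of the Klein bottle.)

Hence the Betti numbers are b_0 = 1, b_1 = 1, b_2 = 0.

b_0 = 1, b_1 = 1, b_2 = 0.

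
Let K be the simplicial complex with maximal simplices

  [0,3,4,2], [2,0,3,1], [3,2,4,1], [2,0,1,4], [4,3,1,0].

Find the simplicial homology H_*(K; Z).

Take the total order 0 < 1 < 2 < 3 < 4 on the vertex set. Then K (dimension 3) consists of the simplices:

  0-simplices (5): [0], [1], [2], [3], [4]
  1-simplices (10): [0,1], [0,2], [0,3], [0,4], [1,2], [1,3], [1,4], [2,3], [2,4], [3,4]
  2-simplices (10): [0,1,2], [0,1,3], [0,1,4], [0,2,3], [0,2,4], [0,3,4], [1,2,3], [1,2,4], [1,3,4], [2,3,4]
  3-simplices (5): [0,1,2,3], [0,1,2,4], [0,1,3,4], [0,2,3,4], [1,2,3,4]

so the chain groups are C_0 ≅ Z^5, C_1 ≅ Z^10, C_2 ≅ Z^10, C_3 ≅ Z^5.

The boundary map ∂_1: C_1 → C_0 maps an edge to its endpoints' difference, ∂[p,q] = q − p. For instance
  ∂[0,1] = [1] − [0].
This gives a 5×10 integer matrix of rank 4; reducing to Smith normal form yields diagonal entries (1,1,1,1).

Boundary ∂_2: C_2 → C_1 sends each 2-simplex [p,q,r] to [q,r] − [p,r] + [p,q]. For instance
  ∂[1,2,4] = [2,4] − [1,4] + [1,2],
  ∂[0,3,4] = [3,4] − [0,4] + [0,3].
The resulting 10×10 matrix has rank 6, and its Smith normal form has invariant factors (1,1,1,1,1,1).

∂_3: C_3 → C_2 sends each 3-simplex σ to the alternating sum Σ_i (−1)^i (σ with its i-th vertex removed). For instance
  ∂[0,1,2,3] = [1,2,3] − [0,2,3] + [0,1,3] − [0,1,2],
  ∂[0,1,3,4] = [1,3,4] − [0,3,4] + [0,1,4] − [0,1,3].
The resulting 10×5 matrix has rank 4, and its Smith normal form has invariant factors (1,1,1,1).

From H_k ≅ ker(∂_k) / im(∂_{k+1}) we obtain:

  H_0: rank C_0 − rank ∂_1 = 5 − 4 = 1, and the invariant factors of ∂_1 are all 1, so H_0 ≅ Z.
  H_1: rank ker ∂_1 − rank ∂_2 = (10 − 4) − 6 = 0, and the invariant factors of ∂_2 are all 1, so H_1 ≅ 0.
  H_2: rank ker ∂_2 − rank ∂_3 = (10 − 6) − 4 = 0, and the invariant factors of ∂_3 are all 1, so H_2 ≅ 0.
  H_3: rank ker ∂_3 − rank ∂_4 = (5 − 4) − 0 = 1, and there is no ∂_4, so H_3 ≅ Z.

(K is a triangulation of the 3-sphere S^3.)

H_0 = Z,  H_1 = 0,  H_2 = 0,  H_3 = Z.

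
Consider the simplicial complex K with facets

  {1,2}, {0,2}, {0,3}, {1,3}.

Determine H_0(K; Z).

K has 4 vertices, 4 edges.
rank ∂_0 = 0, rank ∂_1 = 3 ⇒ b_0 = 4 − 0 − 3 = 1; all invariant factors of ∂_1 are 1 so no torsion. So H_0 ≅ Z.

H_0 ≅ Z.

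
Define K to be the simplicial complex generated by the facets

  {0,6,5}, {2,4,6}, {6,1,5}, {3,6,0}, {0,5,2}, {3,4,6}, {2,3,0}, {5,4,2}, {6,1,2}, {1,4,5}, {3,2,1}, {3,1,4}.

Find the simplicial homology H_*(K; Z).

H_0 ≅ Z,  H_1 ≅ Z/2,  H_2 = 0.

Take the total order 0 < 1 < 2 < 3 < 4 < 5 < 6 on the vertex set. Then K (dimension 2) consists of the simplices:

  0-simplices (7): [0], [1], [2], [3], [4], [5], [6]
  1-simplices (18): [0,2], [0,3], [0,5], [0,6], [1,2], [1,3], [1,4], [1,5], [1,6], [2,3], [2,4], [2,5], [2,6], [3,4], [3,6], [4,5], [4,6], [5,6]
  2-simplices (12): [0,2,3], [0,2,5], [0,3,6], [0,5,6], [1,2,3], [1,2,6], [1,3,4], [1,4,5], [1,5,6], [2,4,5], [2,4,6], [3,4,6]

Hence C_0 ≅ Z^7, C_1 ≅ Z^18, C_2 ≅ Z^12.

Boundary ∂_1: C_1 → C_0 maps an edge to its endpoints' difference, ∂[p,q] = q − p. For instance
  ∂[1,4] = [4] − [1].
The 7×18 boundary matrix has rank 6 and Smith normal form diag(1,1,1,1,1,1).

∂_2: C_2 → C_1 maps a triangle to the signed sum of its edges. For instance
  ∂[0,2,3] = [2,3] − [0,3] + [0,2],
  ∂[1,5,6] = [5,6] − [1,6] + [1,5].
This gives a 18×12 integer matrix of rank 12; reducing to Smith normal form yields diagonal entries (1,1,1,1,1,1,1,1,1,1,1,2).

Computing H_k = (kernel of ∂_k) / (image of ∂_{k+1}):

  H_0: rank C_0 − rank ∂_1 = 7 − 6 = 1, and the invariant factors of ∂_1 are all 1, so H_0 ≅ Z.
  H_1: rank ker ∂_1 − rank ∂_2 = (18 − 6) − 12 = 0, and ∂_2 has invariant factor 2 > 1, so H_1 ≅ Z/2.
  H_2: rank ker ∂_2 − rank ∂_3 = (12 − 12) − 0 = 0, and there is no ∂_3, so H_2 ≅ 0.

As a check, the Euler characteristic is 7 − 18 + 12 = 1, which agrees with 1 − 0 + 0 = 1.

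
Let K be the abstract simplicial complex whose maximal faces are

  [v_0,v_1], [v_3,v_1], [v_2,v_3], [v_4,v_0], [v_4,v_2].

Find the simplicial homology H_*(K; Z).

H_0 ≅ Z,  H_1 ≅ Z.

Fix the vertex order v_0 < v_1 < v_2 < v_3 < v_4 and write every simplex with vertices in increasing order. Then dim K = 1 and the simplices of K are:

  0-simplices (5): [v_0], [v_1], [v_2], [v_3], [v_4]
  1-simplices (5): [v_0,v_1], [v_0,v_4], [v_1,v_3], [v_2,v_3], [v_2,v_4]

Hence C_0 ≅ Z^5, C_1 ≅ Z^5.

The boundary map ∂_1: C_1 → C_0 sends each edge [p,q] (with p < q) to q − p.
The 5×5 boundary matrix has rank 4 and Smith normal form diag(1,1,1,1).

Now H_k = ker ∂_k / im ∂_{k+1}, so:

  H_0: rank C_0 − rank ∂_1 = 5 − 4 = 1, and the invariant factors of ∂_1 are all 1, so H_0 = Z.
  H_1: rank ker ∂_1 − rank ∂_2 = (5 − 4) − 0 = 1, and there is no ∂_2, so H_1 = Z.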